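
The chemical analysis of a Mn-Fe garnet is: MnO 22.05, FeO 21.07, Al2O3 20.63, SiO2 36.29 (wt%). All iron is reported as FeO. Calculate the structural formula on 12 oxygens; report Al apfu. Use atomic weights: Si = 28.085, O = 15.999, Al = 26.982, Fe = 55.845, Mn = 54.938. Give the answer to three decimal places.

2.007 Al apfu

MnO: 22.05/70.937 = 0.31084 mol → 0.31084 mol Mn, 0.31084 mol O.
FeO: 21.07/71.844 = 0.29327 mol → 0.29327 mol Fe, 0.29327 mol O.
Al2O3: 20.63/101.961 = 0.20233 mol → 0.40466 mol Al, 0.60699 mol O.
SiO2: 36.29/60.083 = 0.60400 mol → 0.60400 mol Si, 1.20800 mol O.
Total oxygen = 2.41910 mol. Normalization factor = 12/2.41910 = 4.96052.
Al per 12 O = 0.40466 × 4.96052 = 2.007.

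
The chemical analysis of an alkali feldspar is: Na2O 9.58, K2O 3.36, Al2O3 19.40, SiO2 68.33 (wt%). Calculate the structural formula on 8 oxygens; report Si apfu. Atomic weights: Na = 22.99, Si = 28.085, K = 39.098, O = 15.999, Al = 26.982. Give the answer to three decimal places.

2.997 Si apfu

Na2O: 9.58/61.979 = 0.15457 mol → 0.30914 mol Na, 0.15457 mol O.
K2O: 3.36/94.195 = 0.03567 mol → 0.07134 mol K, 0.03567 mol O.
Al2O3: 19.40/101.961 = 0.19027 mol → 0.38054 mol Al, 0.57081 mol O.
SiO2: 68.33/60.083 = 1.13726 mol → 1.13726 mol Si, 2.27452 mol O.
Total oxygen = 3.03557 mol. Normalization factor = 8/3.03557 = 2.63542.
Si per 8 O = 1.13726 × 2.63542 = 2.997.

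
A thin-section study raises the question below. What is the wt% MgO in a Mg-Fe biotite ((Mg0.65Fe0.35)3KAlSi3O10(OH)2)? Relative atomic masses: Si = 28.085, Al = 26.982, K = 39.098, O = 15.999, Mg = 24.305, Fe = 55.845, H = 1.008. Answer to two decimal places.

17.45 wt%

Formula mass = 450.371 g/mol.
1.95 Mg → 1.9500 mol MgO per formula unit; M(MgO) = 40.304, so MgO mass = 78.593 g.
78.593/450.371 × 100 = 17.45 wt%.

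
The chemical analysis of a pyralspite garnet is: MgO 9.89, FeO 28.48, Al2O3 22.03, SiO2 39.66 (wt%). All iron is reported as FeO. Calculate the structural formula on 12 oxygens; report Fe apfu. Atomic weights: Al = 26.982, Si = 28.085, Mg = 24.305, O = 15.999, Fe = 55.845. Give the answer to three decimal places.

1.822 Fe apfu

MgO: 9.89/40.304 = 0.24539 mol → 0.24539 mol Mg, 0.24539 mol O.
FeO: 28.48/71.844 = 0.39641 mol → 0.39641 mol Fe, 0.39641 mol O.
Al2O3: 22.03/101.961 = 0.21606 mol → 0.43212 mol Al, 0.64818 mol O.
SiO2: 39.66/60.083 = 0.66009 mol → 0.66009 mol Si, 1.32018 mol O.
Total oxygen = 2.61016 mol. Normalization factor = 12/2.61016 = 4.59742.
Fe per 12 O = 0.39641 × 4.59742 = 1.822.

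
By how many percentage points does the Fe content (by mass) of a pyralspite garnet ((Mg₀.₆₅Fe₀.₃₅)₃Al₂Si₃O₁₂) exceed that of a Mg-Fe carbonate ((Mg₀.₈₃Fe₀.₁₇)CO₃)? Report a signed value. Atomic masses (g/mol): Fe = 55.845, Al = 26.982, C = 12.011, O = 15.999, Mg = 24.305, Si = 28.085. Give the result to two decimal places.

M((Mg₀.₆₅Fe₀.₃₅)₃Al₂Si₃O₁₂) = 436.239 g/mol, so wt% Fe = 58.637/436.239 × 100 = 13.44%.
M((Mg₀.₈₃Fe₀.₁₇)CO₃) = 89.675 g/mol, so wt% Fe = 9.494/89.675 × 100 = 10.59%.
13.44 − 10.59 = 2.85 pp.

2.85 percentage points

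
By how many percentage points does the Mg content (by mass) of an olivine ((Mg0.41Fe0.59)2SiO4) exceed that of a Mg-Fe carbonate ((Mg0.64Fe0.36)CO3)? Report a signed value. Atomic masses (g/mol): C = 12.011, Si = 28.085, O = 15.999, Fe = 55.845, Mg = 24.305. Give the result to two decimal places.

-5.06 percentage points

M((Mg0.41Fe0.59)2SiO4) = 177.908 g/mol, so wt% Mg = 19.930/177.908 × 100 = 11.20%.
M((Mg0.64Fe0.36)CO3) = 95.667 g/mol, so wt% Mg = 15.555/95.667 × 100 = 16.26%.
11.20 − 16.26 = -5.06 pp.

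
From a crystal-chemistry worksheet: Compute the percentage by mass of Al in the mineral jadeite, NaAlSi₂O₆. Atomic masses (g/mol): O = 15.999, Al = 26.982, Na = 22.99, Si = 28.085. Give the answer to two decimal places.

Formula mass = 1*22.99 + 1*26.982 + 2*28.085 + 6*15.999 = 202.136 g/mol, of which 26.982 g is Al.
So Al makes up 26.982/202.136 = 0.1335 of the mass, i.e. 13.35%.

13.35 wt%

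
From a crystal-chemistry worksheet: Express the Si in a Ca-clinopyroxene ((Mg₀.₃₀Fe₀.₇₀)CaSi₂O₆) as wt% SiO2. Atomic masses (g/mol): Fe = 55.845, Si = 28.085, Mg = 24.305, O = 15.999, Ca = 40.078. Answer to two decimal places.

50.36 wt%

M((Mg₀.₃₀Fe₀.₇₀)CaSi₂O₆) = 238.625 g/mol; M(SiO2) = 60.083 g/mol.
Moles SiO2 per formula unit = 2 Si ÷ 1 = 2.0000.
SiO2 fraction = (2.0000 × 60.083) / 238.625 = 120.166/238.625 = 0.5036.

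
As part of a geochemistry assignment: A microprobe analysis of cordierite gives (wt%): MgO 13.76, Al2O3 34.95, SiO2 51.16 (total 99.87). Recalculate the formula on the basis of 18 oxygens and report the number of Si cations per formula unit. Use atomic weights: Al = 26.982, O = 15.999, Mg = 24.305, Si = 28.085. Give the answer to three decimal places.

13.76 wt% MgO ÷ 40.304 g/mol = 0.34141 mol, giving 0.34141 Mg and 0.34141 O.
34.95 wt% Al2O3 ÷ 101.961 g/mol = 0.34278 mol, giving 0.68556 Al and 1.02834 O.
51.16 wt% SiO2 ÷ 60.083 g/mol = 0.85149 mol, giving 0.85149 Si and 1.70298 O.
Oxygen sums to 3.07273; scaling by 18/3.07273 = 5.85798 puts the formula on 18 O.
Si: 0.85149 × 5.85798 = 4.988 atoms per formula unit.

4.988 Si apfu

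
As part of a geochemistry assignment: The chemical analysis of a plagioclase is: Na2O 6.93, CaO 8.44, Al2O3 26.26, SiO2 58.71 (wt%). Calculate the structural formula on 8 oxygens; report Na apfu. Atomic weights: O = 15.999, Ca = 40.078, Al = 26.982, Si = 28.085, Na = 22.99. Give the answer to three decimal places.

0.598 Na apfu

6.93 wt% Na2O ÷ 61.979 g/mol = 0.11181 mol, giving 0.22362 Na and 0.11181 O.
8.44 wt% CaO ÷ 56.077 g/mol = 0.15051 mol, giving 0.15051 Ca and 0.15051 O.
26.26 wt% Al2O3 ÷ 101.961 g/mol = 0.25755 mol, giving 0.51510 Al and 0.77265 O.
58.71 wt% SiO2 ÷ 60.083 g/mol = 0.97715 mol, giving 0.97715 Si and 1.95430 O.
Oxygen sums to 2.98927; scaling by 8/2.98927 = 2.67624 puts the formula on 8 O.
Na: 0.22362 × 2.67624 = 0.598 atoms per formula unit.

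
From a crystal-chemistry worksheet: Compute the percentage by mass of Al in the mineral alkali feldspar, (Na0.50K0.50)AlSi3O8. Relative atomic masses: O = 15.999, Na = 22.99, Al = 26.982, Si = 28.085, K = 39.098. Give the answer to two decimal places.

M((Na0.50K0.50)AlSi3O8) = 270.273 g/mol.
Al contributes 1 × 26.982 = 26.982 g per mole.
26.982/270.273 = 0.0998 → 9.98%.

9.98 weight percent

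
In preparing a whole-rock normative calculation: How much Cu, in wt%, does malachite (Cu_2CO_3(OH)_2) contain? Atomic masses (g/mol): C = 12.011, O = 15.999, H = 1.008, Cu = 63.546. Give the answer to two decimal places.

57.48 wt%

M(Cu_2CO_3(OH)_2) = 221.114 g/mol.
Cu contributes 2 × 63.546 = 127.092 g per mole.
127.092/221.114 = 0.5748 → 57.48%.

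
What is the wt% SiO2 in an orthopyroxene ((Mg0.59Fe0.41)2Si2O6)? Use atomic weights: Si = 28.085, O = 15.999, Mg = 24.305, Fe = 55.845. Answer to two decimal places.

M((Mg0.59Fe0.41)2Si2O6) = 226.637 g/mol; M(SiO2) = 60.083 g/mol.
Moles SiO2 per formula unit = 2 Si ÷ 1 = 2.0000.
SiO2 fraction = (2.0000 × 60.083) / 226.637 = 120.166/226.637 = 0.5302.

53.02 wt%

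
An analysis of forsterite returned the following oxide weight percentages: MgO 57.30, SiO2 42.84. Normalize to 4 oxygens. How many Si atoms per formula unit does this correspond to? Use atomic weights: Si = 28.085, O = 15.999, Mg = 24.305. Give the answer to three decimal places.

57.30 wt% MgO ÷ 40.304 g/mol = 1.42170 mol, giving 1.42170 Mg and 1.42170 O.
42.84 wt% SiO2 ÷ 60.083 g/mol = 0.71301 mol, giving 0.71301 Si and 1.42602 O.
Oxygen sums to 2.84772; scaling by 4/2.84772 = 1.40463 puts the formula on 4 O.
Si: 0.71301 × 1.40463 = 1.002 atoms per formula unit.

1.002 Si apfu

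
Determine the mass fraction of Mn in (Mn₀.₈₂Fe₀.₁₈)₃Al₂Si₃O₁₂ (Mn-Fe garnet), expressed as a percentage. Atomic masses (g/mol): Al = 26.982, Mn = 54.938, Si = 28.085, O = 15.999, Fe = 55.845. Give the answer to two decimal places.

M((Mn₀.₈₂Fe₀.₁₈)₃Al₂Si₃O₁₂) = 495.511 g/mol.
Mn contributes 2.46 × 54.938 = 135.147 g per mole.
135.147/495.511 = 0.2727 → 27.27%.

27.27 mass %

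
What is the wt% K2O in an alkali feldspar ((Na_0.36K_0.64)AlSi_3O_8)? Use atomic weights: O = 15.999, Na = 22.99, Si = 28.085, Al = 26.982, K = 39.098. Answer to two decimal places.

11.06 wt%

Molar mass of (Na_0.36K_0.64)AlSi_3O_8 = 0.36*22.99 + 0.64*39.098 + 1*26.982 + 3*28.085 + 8*15.999 = 272.528 g/mol.
Each formula unit contains 0.64 K, equivalent to 0.64/2 = 0.3200 mol K2O.
M(K2O) = 2×39.098 + 1×15.999 = 94.195 g/mol.
Mass of K2O per formula unit = 0.3200 × 94.195 = 30.142 g.
K2O wt% = 30.142 / 272.528 × 100 = 11.06%.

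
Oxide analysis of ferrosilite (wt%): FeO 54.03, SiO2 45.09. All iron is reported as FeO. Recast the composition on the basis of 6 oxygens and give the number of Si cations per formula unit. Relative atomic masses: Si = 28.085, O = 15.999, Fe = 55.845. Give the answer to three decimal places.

54.03 wt% FeO ÷ 71.844 g/mol = 0.75205 mol, giving 0.75205 Fe and 0.75205 O.
45.09 wt% SiO2 ÷ 60.083 g/mol = 0.75046 mol, giving 0.75046 Si and 1.50092 O.
Oxygen sums to 2.25297; scaling by 6/2.25297 = 2.66315 puts the formula on 6 O.
Si: 0.75046 × 2.66315 = 1.999 atoms per formula unit.

1.999 Si apfu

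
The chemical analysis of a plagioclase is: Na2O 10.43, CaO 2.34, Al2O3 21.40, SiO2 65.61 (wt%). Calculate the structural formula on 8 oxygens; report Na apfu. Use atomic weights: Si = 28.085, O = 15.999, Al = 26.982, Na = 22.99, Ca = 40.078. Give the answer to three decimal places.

Na2O (M=61.979): mol = 0.16828; Na = 0.33656, O = 0.16828.
CaO (M=56.077): mol = 0.04173; Ca = 0.04173, O = 0.04173.
Al2O3 (M=101.961): mol = 0.20988; Al = 0.41976, O = 0.62964.
SiO2 (M=60.083): mol = 1.09199; Si = 1.09199, O = 2.18398.
ΣO = 3.02363; factor = 8/ΣO = 2.64583.
Na apfu = 0.33656 × 2.64583 = 0.890.

0.890 Na apfu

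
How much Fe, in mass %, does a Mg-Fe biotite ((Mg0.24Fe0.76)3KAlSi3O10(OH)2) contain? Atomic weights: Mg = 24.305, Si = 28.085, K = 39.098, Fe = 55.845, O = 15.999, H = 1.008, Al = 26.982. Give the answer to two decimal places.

Formula mass = 0.72*24.305 + 2.28*55.845 + 1*39.098 + 1*26.982 + 3*28.085 + 12*15.999 + 2*1.008 = 489.165 g/mol, of which 127.327 g is Fe.
So Fe makes up 127.327/489.165 = 0.2603 of the mass, i.e. 26.03%.

26.03 mass %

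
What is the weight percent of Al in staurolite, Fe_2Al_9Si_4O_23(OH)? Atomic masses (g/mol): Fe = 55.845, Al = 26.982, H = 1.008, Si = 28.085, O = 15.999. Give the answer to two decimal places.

Formula mass = 2*55.845 + 9*26.982 + 4*28.085 + 24*15.999 + 1*1.008 = 851.852 g/mol, of which 242.838 g is Al.
So Al makes up 242.838/851.852 = 0.2851 of the mass, i.e. 28.51%.

28.51 mass %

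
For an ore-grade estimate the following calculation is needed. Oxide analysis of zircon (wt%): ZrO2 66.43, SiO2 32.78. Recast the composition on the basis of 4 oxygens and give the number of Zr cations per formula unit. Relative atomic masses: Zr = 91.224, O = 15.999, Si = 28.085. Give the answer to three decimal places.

0.994 Zr apfu

ZrO2 (M=123.222): mol = 0.53911; Zr = 0.53911, O = 1.07822.
SiO2 (M=60.083): mol = 0.54558; Si = 0.54558, O = 1.09116.
ΣO = 2.16938; factor = 4/ΣO = 1.84384.
Zr apfu = 0.53911 × 1.84384 = 0.994.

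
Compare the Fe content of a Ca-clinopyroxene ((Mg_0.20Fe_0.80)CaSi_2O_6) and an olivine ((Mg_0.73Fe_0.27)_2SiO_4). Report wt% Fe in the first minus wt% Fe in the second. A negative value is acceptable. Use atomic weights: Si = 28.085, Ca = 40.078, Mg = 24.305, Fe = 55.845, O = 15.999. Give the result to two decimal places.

-0.64 percentage points

M((Mg_0.20Fe_0.80)CaSi_2O_6) = 241.779 g/mol, so wt% Fe = 44.676/241.779 × 100 = 18.48%.
M((Mg_0.73Fe_0.27)_2SiO_4) = 157.723 g/mol, so wt% Fe = 30.156/157.723 × 100 = 19.12%.
18.48 − 19.12 = -0.64 pp.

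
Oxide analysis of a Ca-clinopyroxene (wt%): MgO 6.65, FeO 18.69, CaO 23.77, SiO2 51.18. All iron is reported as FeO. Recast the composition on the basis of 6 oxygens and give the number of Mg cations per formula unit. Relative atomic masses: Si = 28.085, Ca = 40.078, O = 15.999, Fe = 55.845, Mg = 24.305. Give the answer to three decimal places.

0.388 Mg apfu

MgO: 6.65/40.304 = 0.16500 mol → 0.16500 mol Mg, 0.16500 mol O.
FeO: 18.69/71.844 = 0.26015 mol → 0.26015 mol Fe, 0.26015 mol O.
CaO: 23.77/56.077 = 0.42388 mol → 0.42388 mol Ca, 0.42388 mol O.
SiO2: 51.18/60.083 = 0.85182 mol → 0.85182 mol Si, 1.70364 mol O.
Total oxygen = 2.55267 mol. Normalization factor = 6/2.55267 = 2.35048.
Mg per 6 O = 0.16500 × 2.35048 = 0.388.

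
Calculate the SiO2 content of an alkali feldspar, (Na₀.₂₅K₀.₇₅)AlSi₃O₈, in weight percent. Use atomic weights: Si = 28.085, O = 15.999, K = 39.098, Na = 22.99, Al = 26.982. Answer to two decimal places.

65.71 wt%

M((Na₀.₂₅K₀.₇₅)AlSi₃O₈) = 274.300 g/mol; M(SiO2) = 60.083 g/mol.
Moles SiO2 per formula unit = 3 Si ÷ 1 = 3.0000.
SiO2 fraction = (3.0000 × 60.083) / 274.300 = 180.249/274.300 = 0.6571.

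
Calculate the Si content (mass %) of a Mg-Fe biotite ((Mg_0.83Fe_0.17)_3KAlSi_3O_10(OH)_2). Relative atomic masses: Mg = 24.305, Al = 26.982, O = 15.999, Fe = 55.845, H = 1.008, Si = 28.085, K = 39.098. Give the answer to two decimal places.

Molar mass of (Mg_0.83Fe_0.17)_3KAlSi_3O_10(OH)_2: 2.49*24.305 + 0.51*55.845 + 1*39.098 + 1*26.982 + 3*28.085 + 12*15.999 + 2*1.008 = 433.339 g/mol.
Mass of Si per formula unit: 3 × 28.085 = 84.255 g.
Weight fraction Si = 84.255 / 433.339 = 0.1944.

19.44 mass %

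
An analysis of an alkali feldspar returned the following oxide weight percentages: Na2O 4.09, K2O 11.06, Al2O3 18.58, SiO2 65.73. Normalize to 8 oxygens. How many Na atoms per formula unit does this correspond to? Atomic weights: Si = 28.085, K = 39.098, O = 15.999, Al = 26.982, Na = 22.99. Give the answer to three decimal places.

0.362 Na apfu

Na2O: 4.09/61.979 = 0.06599 mol → 0.13198 mol Na, 0.06599 mol O.
K2O: 11.06/94.195 = 0.11742 mol → 0.23484 mol K, 0.11742 mol O.
Al2O3: 18.58/101.961 = 0.18223 mol → 0.36446 mol Al, 0.54669 mol O.
SiO2: 65.73/60.083 = 1.09399 mol → 1.09399 mol Si, 2.18798 mol O.
Total oxygen = 2.91808 mol. Normalization factor = 8/2.91808 = 2.74153.
Na per 8 O = 0.13198 × 2.74153 = 0.362.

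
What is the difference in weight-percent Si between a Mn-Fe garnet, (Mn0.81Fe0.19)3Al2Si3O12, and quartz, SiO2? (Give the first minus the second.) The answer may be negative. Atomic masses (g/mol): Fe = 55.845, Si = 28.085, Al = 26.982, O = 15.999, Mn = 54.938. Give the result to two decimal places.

M((Mn0.81Fe0.19)3Al2Si3O12) = 495.538 g/mol, so wt% Si = 84.255/495.538 × 100 = 17.00%.
M(SiO2) = 60.083 g/mol, so wt% Si = 28.085/60.083 × 100 = 46.74%.
17.00 − 46.74 = -29.74 pp.

-29.74 percentage points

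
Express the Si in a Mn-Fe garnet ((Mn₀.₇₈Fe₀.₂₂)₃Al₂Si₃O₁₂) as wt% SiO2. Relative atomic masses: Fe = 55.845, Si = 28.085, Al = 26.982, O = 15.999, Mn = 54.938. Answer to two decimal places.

Molar mass of (Mn₀.₇₈Fe₀.₂₂)₃Al₂Si₃O₁₂ = 2.34·54.938 + 0.66·55.845 + 2·26.982 + 3·28.085 + 12·15.999 = 495.620 g/mol.
Each formula unit contains 3 Si, equivalent to 3/1 = 3.0000 mol SiO2.
M(SiO2) = 1×28.085 + 2×15.999 = 60.083 g/mol.
Mass of SiO2 per formula unit = 3.0000 × 60.083 = 180.249 g.
SiO2 wt% = 180.249 / 495.620 × 100 = 36.37%.

36.37 wt%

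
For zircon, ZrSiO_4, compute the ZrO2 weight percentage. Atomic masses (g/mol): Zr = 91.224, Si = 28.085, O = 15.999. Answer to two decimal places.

67.22 wt%

Molar mass of ZrSiO_4 = 1·91.224 + 1·28.085 + 4·15.999 = 183.305 g/mol.
Each formula unit contains 1 Zr, equivalent to 1/1 = 1.0000 mol ZrO2.
M(ZrO2) = 1×91.224 + 2×15.999 = 123.222 g/mol.
Mass of ZrO2 per formula unit = 1.0000 × 123.222 = 123.222 g.
ZrO2 wt% = 123.222 / 183.305 × 100 = 67.22%.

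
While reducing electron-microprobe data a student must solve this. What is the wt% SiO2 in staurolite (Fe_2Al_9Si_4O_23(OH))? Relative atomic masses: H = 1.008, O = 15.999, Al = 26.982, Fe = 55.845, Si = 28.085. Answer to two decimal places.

M(Fe_2Al_9Si_4O_23(OH)) = 851.852 g/mol; M(SiO2) = 60.083 g/mol.
Moles SiO2 per formula unit = 4 Si ÷ 1 = 4.0000.
SiO2 fraction = (4.0000 × 60.083) / 851.852 = 240.332/851.852 = 0.2821.

28.21 wt%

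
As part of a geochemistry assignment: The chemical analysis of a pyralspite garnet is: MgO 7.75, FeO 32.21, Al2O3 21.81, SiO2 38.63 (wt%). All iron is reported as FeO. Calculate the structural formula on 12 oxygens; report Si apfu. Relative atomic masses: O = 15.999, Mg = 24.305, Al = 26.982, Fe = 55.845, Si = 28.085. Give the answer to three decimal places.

3.004 Si apfu

MgO: 7.75/40.304 = 0.19229 mol → 0.19229 mol Mg, 0.19229 mol O.
FeO: 32.21/71.844 = 0.44833 mol → 0.44833 mol Fe, 0.44833 mol O.
Al2O3: 21.81/101.961 = 0.21391 mol → 0.42782 mol Al, 0.64173 mol O.
SiO2: 38.63/60.083 = 0.64294 mol → 0.64294 mol Si, 1.28588 mol O.
Total oxygen = 2.56823 mol. Normalization factor = 12/2.56823 = 4.67248.
Si per 12 O = 0.64294 × 4.67248 = 3.004.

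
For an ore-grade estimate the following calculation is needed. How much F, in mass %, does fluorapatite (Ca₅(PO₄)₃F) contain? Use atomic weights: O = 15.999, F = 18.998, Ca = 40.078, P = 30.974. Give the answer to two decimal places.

3.77 mass %

M(Ca₅(PO₄)₃F) = 504.298 g/mol.
F contributes 1 × 18.998 = 18.998 g per mole.
18.998/504.298 = 0.0377 → 3.77%.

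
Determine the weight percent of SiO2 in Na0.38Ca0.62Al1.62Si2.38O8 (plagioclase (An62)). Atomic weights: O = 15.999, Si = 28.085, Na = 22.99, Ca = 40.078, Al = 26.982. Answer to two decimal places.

Formula mass = 272.130 g/mol.
2.38 Si → 2.3800 mol SiO2 per formula unit; M(SiO2) = 60.083, so SiO2 mass = 142.998 g.
142.998/272.130 × 100 = 52.55 wt%.

52.55 wt%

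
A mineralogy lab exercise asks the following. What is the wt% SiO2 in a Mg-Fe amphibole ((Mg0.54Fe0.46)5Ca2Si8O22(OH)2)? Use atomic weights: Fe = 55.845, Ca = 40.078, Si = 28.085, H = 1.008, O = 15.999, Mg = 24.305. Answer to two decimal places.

54.32 wt%

Molar mass of (Mg0.54Fe0.46)5Ca2Si8O22(OH)2 = 2.70*24.305 + 2.30*55.845 + 2*40.078 + 8*28.085 + 24*15.999 + 2*1.008 = 884.895 g/mol.
Each formula unit contains 8 Si, equivalent to 8/1 = 8.0000 mol SiO2.
M(SiO2) = 1×28.085 + 2×15.999 = 60.083 g/mol.
Mass of SiO2 per formula unit = 8.0000 × 60.083 = 480.664 g.
SiO2 wt% = 480.664 / 884.895 × 100 = 54.32%.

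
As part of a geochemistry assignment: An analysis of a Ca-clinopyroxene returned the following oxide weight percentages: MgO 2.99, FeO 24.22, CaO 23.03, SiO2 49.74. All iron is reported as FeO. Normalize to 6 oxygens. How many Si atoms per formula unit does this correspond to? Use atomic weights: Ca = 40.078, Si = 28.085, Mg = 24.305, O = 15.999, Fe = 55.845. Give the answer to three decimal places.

2.005 Si apfu

MgO: 2.99/40.304 = 0.07419 mol → 0.07419 mol Mg, 0.07419 mol O.
FeO: 24.22/71.844 = 0.33712 mol → 0.33712 mol Fe, 0.33712 mol O.
CaO: 23.03/56.077 = 0.41069 mol → 0.41069 mol Ca, 0.41069 mol O.
SiO2: 49.74/60.083 = 0.82785 mol → 0.82785 mol Si, 1.65570 mol O.
Total oxygen = 2.47770 mol. Normalization factor = 6/2.47770 = 2.42160.
Si per 6 O = 0.82785 × 2.42160 = 2.005.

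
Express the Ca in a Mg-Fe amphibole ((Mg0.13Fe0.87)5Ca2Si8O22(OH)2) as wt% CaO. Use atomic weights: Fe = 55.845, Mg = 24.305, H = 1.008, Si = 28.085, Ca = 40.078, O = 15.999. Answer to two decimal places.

M((Mg0.13Fe0.87)5Ca2Si8O22(OH)2) = 949.552 g/mol; M(CaO) = 56.077 g/mol.
Moles CaO per formula unit = 2 Ca ÷ 1 = 2.0000.
CaO fraction = (2.0000 × 56.077) / 949.552 = 112.154/949.552 = 0.1181.

11.81 wt%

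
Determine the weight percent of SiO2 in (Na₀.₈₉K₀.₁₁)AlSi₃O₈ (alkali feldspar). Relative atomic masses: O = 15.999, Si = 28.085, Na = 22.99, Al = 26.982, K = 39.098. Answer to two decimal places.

M((Na₀.₈₉K₀.₁₁)AlSi₃O₈) = 263.991 g/mol; M(SiO2) = 60.083 g/mol.
Moles SiO2 per formula unit = 3 Si ÷ 1 = 3.0000.
SiO2 fraction = (3.0000 × 60.083) / 263.991 = 180.249/263.991 = 0.6828.

68.28 wt%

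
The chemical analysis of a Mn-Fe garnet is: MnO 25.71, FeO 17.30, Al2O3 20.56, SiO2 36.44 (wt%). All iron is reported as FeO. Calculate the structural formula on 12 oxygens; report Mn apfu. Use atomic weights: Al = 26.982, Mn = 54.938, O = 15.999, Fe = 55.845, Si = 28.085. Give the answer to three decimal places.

1.796 Mn apfu

MnO (M=70.937): mol = 0.36243; Mn = 0.36243, O = 0.36243.
FeO (M=71.844): mol = 0.24080; Fe = 0.24080, O = 0.24080.
Al2O3 (M=101.961): mol = 0.20165; Al = 0.40330, O = 0.60495.
SiO2 (M=60.083): mol = 0.60649; Si = 0.60649, O = 1.21298.
ΣO = 2.42116; factor = 12/ΣO = 4.95630.
Mn apfu = 0.36243 × 4.95630 = 1.796.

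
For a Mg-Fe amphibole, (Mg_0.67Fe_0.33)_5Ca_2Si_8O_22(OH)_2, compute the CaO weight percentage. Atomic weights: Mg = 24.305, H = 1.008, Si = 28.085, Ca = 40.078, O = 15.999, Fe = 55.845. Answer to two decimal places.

Formula mass = 864.394 g/mol.
2 Ca → 2.0000 mol CaO per formula unit; M(CaO) = 56.077, so CaO mass = 112.154 g.
112.154/864.394 × 100 = 12.97 wt%.

12.97 wt%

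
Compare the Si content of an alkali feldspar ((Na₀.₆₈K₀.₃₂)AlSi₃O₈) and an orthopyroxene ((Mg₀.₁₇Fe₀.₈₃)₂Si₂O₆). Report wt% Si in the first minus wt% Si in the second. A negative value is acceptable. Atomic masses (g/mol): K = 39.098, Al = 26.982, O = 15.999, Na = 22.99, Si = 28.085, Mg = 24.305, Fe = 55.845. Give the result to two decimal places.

9.32 percentage points

First mineral: 84.255 g Si in 267.374 g formula = 31.51 wt% Si.
Second mineral: 56.170 g Si in 253.130 g formula = 22.19 wt% Si.
31.51% − 22.19% gives a difference of 9.32 percentage points.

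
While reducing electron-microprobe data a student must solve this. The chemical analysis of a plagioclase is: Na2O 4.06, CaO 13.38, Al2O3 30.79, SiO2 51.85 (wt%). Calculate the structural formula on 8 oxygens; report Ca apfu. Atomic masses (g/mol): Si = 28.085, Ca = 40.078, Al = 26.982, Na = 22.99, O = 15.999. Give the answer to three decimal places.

Na2O: 4.06/61.979 = 0.06551 mol → 0.13102 mol Na, 0.06551 mol O.
CaO: 13.38/56.077 = 0.23860 mol → 0.23860 mol Ca, 0.23860 mol O.
Al2O3: 30.79/101.961 = 0.30198 mol → 0.60396 mol Al, 0.90594 mol O.
SiO2: 51.85/60.083 = 0.86297 mol → 0.86297 mol Si, 1.72594 mol O.
Total oxygen = 2.93599 mol. Normalization factor = 8/2.93599 = 2.72480.
Ca per 8 O = 0.23860 × 2.72480 = 0.650.

0.650 Ca apfu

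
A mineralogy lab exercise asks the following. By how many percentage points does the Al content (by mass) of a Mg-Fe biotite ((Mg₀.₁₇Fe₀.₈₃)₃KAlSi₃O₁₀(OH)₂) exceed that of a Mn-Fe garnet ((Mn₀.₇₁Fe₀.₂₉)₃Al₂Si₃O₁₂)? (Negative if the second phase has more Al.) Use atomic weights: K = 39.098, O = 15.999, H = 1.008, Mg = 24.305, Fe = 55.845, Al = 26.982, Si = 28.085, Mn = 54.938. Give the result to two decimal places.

-5.44 percentage points

M((Mg₀.₁₇Fe₀.₈₃)₃KAlSi₃O₁₀(OH)₂) = 495.789 g/mol, so wt% Al = 26.982/495.789 × 100 = 5.44%.
M((Mn₀.₇₁Fe₀.₂₉)₃Al₂Si₃O₁₂) = 495.810 g/mol, so wt% Al = 53.964/495.810 × 100 = 10.88%.
5.44 − 10.88 = -5.44 pp.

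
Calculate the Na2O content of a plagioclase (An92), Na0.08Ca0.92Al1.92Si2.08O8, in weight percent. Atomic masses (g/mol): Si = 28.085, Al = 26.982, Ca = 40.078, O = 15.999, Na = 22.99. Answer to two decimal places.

Molar mass of Na0.08Ca0.92Al1.92Si2.08O8 = 0.08*22.99 + 0.92*40.078 + 1.92*26.982 + 2.08*28.085 + 8*15.999 = 276.925 g/mol.
Each formula unit contains 0.08 Na, equivalent to 0.08/2 = 0.0400 mol Na2O.
M(Na2O) = 2×22.99 + 1×15.999 = 61.979 g/mol.
Mass of Na2O per formula unit = 0.0400 × 61.979 = 2.479 g.
Na2O wt% = 2.479 / 276.925 × 100 = 0.90%.

0.90 wt%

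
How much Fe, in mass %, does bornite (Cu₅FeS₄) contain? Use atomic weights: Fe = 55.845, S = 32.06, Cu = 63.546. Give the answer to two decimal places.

11.13 mass %

M(Cu₅FeS₄) = 501.815 g/mol.
Fe contributes 1 × 55.845 = 55.845 g per mole.
55.845/501.815 = 0.1113 → 11.13%.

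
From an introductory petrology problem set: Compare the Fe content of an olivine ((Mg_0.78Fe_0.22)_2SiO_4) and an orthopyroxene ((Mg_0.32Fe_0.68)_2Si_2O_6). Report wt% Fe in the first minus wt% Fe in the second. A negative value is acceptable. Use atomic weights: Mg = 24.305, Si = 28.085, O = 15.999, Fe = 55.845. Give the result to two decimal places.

First mineral: 24.572 g Fe in 154.569 g formula = 15.90 wt% Fe.
Second mineral: 75.949 g Fe in 243.668 g formula = 31.17 wt% Fe.
15.90% − 31.17% gives a difference of -15.27 percentage points.

-15.27 percentage points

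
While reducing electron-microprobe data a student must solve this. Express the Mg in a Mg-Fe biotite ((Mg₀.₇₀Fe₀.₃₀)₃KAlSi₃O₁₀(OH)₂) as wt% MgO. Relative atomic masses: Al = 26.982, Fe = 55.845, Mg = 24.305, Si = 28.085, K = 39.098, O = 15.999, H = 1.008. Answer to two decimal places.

18.99 wt%

Formula mass = 445.640 g/mol.
2.10 Mg → 2.1000 mol MgO per formula unit; M(MgO) = 40.304, so MgO mass = 84.638 g.
84.638/445.640 × 100 = 18.99 wt%.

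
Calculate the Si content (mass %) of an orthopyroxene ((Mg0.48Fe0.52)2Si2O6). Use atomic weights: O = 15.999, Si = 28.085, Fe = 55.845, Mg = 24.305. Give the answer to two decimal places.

24.05 mass %

Molar mass of (Mg0.48Fe0.52)2Si2O6: 0.96*24.305 + 1.04*55.845 + 2*28.085 + 6*15.999 = 233.576 g/mol.
Mass of Si per formula unit: 2 × 28.085 = 56.170 g.
Weight fraction Si = 56.170 / 233.576 = 0.2405.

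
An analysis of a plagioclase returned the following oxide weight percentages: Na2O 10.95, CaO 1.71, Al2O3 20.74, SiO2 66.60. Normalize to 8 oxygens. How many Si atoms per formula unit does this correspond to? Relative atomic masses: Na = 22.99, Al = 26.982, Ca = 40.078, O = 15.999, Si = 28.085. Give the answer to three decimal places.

2.922 Si apfu

Na2O: 10.95/61.979 = 0.17667 mol → 0.35334 mol Na, 0.17667 mol O.
CaO: 1.71/56.077 = 0.03049 mol → 0.03049 mol Ca, 0.03049 mol O.
Al2O3: 20.74/101.961 = 0.20341 mol → 0.40682 mol Al, 0.61023 mol O.
SiO2: 66.60/60.083 = 1.10847 mol → 1.10847 mol Si, 2.21694 mol O.
Total oxygen = 3.03433 mol. Normalization factor = 8/3.03433 = 2.63650.
Si per 8 O = 1.10847 × 2.63650 = 2.922.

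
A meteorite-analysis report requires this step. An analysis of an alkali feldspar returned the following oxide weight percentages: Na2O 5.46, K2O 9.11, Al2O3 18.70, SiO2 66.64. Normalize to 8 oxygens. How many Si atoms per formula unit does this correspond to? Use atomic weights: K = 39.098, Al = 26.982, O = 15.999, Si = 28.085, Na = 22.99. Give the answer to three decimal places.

Na2O (M=61.979): mol = 0.08809; Na = 0.17618, O = 0.08809.
K2O (M=94.195): mol = 0.09671; K = 0.19342, O = 0.09671.
Al2O3 (M=101.961): mol = 0.18340; Al = 0.36680, O = 0.55020.
SiO2 (M=60.083): mol = 1.10913; Si = 1.10913, O = 2.21826.
ΣO = 2.95326; factor = 8/ΣO = 2.70887.
Si apfu = 1.10913 × 2.70887 = 3.004.

3.004 Si apfu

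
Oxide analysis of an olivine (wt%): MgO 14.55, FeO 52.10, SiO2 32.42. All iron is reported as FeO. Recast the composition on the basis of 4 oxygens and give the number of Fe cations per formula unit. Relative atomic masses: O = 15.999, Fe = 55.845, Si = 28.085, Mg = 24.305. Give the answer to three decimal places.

1.340 Fe apfu

14.55 wt% MgO ÷ 40.304 g/mol = 0.36101 mol, giving 0.36101 Mg and 0.36101 O.
52.10 wt% FeO ÷ 71.844 g/mol = 0.72518 mol, giving 0.72518 Fe and 0.72518 O.
32.42 wt% SiO2 ÷ 60.083 g/mol = 0.53959 mol, giving 0.53959 Si and 1.07918 O.
Oxygen sums to 2.16537; scaling by 4/2.16537 = 1.84726 puts the formula on 4 O.
Fe: 0.72518 × 1.84726 = 1.340 atoms per formula unit.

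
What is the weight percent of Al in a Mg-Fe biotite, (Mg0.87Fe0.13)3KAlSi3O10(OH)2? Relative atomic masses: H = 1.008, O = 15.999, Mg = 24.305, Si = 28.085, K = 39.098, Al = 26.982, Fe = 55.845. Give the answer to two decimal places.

M((Mg0.87Fe0.13)3KAlSi3O10(OH)2) = 429.555 g/mol.
Al contributes 1 × 26.982 = 26.982 g per mole.
26.982/429.555 = 0.0628 → 6.28%.

6.28 mass %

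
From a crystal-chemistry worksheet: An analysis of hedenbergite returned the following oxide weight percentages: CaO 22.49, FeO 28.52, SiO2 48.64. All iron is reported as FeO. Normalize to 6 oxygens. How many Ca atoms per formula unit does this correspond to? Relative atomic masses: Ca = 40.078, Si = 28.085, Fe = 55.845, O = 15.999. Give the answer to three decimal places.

CaO: 22.49/56.077 = 0.40106 mol → 0.40106 mol Ca, 0.40106 mol O.
FeO: 28.52/71.844 = 0.39697 mol → 0.39697 mol Fe, 0.39697 mol O.
SiO2: 48.64/60.083 = 0.80955 mol → 0.80955 mol Si, 1.61910 mol O.
Total oxygen = 2.41713 mol. Normalization factor = 6/2.41713 = 2.48228.
Ca per 6 O = 0.40106 × 2.48228 = 0.996.

0.996 Ca apfu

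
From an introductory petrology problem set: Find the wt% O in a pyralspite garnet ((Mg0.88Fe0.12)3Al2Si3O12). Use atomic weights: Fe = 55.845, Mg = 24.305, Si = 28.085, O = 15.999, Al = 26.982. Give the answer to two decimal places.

Formula mass = 2.64*24.305 + 0.36*55.845 + 2*26.982 + 3*28.085 + 12*15.999 = 414.476 g/mol, of which 191.988 g is O.
So O makes up 191.988/414.476 = 0.4632 of the mass, i.e. 46.32%.

46.32 mass %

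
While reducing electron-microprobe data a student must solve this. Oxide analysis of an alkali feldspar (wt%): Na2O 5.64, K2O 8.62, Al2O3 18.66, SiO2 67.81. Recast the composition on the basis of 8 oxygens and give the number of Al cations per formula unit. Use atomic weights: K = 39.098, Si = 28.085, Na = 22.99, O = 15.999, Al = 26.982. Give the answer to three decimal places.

0.980 Al apfu

Na2O (M=61.979): mol = 0.09100; Na = 0.18200, O = 0.09100.
K2O (M=94.195): mol = 0.09151; K = 0.18302, O = 0.09151.
Al2O3 (M=101.961): mol = 0.18301; Al = 0.36602, O = 0.54903.
SiO2 (M=60.083): mol = 1.12861; Si = 1.12861, O = 2.25722.
ΣO = 2.98876; factor = 8/ΣO = 2.67670.
Al apfu = 0.36602 × 2.67670 = 0.980.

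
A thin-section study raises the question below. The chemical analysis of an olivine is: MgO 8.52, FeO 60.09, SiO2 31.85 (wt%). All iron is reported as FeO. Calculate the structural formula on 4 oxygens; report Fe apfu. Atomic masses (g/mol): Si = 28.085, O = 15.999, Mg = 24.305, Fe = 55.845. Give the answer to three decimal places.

1.587 Fe apfu

MgO: 8.52/40.304 = 0.21139 mol → 0.21139 mol Mg, 0.21139 mol O.
FeO: 60.09/71.844 = 0.83640 mol → 0.83640 mol Fe, 0.83640 mol O.
SiO2: 31.85/60.083 = 0.53010 mol → 0.53010 mol Si, 1.06020 mol O.
Total oxygen = 2.10799 mol. Normalization factor = 4/2.10799 = 1.89754.
Fe per 4 O = 0.83640 × 1.89754 = 1.587.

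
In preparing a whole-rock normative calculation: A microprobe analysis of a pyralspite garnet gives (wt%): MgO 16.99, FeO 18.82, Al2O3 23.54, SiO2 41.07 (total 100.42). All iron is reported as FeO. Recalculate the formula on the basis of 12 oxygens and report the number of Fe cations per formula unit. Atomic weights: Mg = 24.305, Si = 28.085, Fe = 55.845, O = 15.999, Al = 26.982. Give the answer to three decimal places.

MgO (M=40.304): mol = 0.42155; Mg = 0.42155, O = 0.42155.
FeO (M=71.844): mol = 0.26196; Fe = 0.26196, O = 0.26196.
Al2O3 (M=101.961): mol = 0.23087; Al = 0.46174, O = 0.69261.
SiO2 (M=60.083): mol = 0.68355; Si = 0.68355, O = 1.36710.
ΣO = 2.74322; factor = 12/ΣO = 4.37442.
Fe apfu = 0.26196 × 4.37442 = 1.146.

1.146 Fe apfu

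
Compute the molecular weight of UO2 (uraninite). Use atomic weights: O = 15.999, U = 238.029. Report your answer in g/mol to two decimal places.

The formula mass is the sum 1×238.029 + 2×15.999.

270.03 g/mol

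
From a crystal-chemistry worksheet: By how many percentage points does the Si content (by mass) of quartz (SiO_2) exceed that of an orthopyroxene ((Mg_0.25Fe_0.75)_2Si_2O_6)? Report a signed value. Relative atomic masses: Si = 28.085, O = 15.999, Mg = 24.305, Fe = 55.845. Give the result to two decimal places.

Si in SiO_2: molar mass 60.083 g/mol; 1×28.085 = 28.085 g → 46.74 wt%.
Si in (Mg_0.25Fe_0.75)_2Si_2O_6: molar mass 248.084 g/mol; 2×28.085 = 56.170 g → 22.64 wt%.
Difference = 46.74 − 22.64 = 24.10 percentage points.

24.10 percentage points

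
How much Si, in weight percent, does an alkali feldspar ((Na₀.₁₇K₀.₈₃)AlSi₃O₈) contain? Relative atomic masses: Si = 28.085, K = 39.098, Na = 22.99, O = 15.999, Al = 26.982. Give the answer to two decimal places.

M((Na₀.₁₇K₀.₈₃)AlSi₃O₈) = 275.589 g/mol.
Si contributes 3 × 28.085 = 84.255 g per mole.
84.255/275.589 = 0.3057 → 30.57%.

30.57 weight percent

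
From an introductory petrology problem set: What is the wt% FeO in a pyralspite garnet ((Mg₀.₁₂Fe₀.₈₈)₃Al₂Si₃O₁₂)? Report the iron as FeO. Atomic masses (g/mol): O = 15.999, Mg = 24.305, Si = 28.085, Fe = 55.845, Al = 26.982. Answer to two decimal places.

M((Mg₀.₁₂Fe₀.₈₈)₃Al₂Si₃O₁₂) = 486.388 g/mol; M(FeO) = 71.844 g/mol.
Moles FeO per formula unit = 2.64 Fe ÷ 1 = 2.6400.
FeO fraction = (2.6400 × 71.844) / 486.388 = 189.668/486.388 = 0.3900.

39.00 wt%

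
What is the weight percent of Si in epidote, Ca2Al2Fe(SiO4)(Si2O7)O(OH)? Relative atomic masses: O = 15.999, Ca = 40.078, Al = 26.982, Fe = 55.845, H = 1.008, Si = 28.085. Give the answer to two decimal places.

Molar mass of Ca2Al2Fe(SiO4)(Si2O7)O(OH): 2·40.078 + 2·26.982 + 1·55.845 + 3·28.085 + 13·15.999 + 1·1.008 = 483.215 g/mol.
Mass of Si per formula unit: 3 × 28.085 = 84.255 g.
Weight fraction Si = 84.255 / 483.215 = 0.1744.

17.44 wt%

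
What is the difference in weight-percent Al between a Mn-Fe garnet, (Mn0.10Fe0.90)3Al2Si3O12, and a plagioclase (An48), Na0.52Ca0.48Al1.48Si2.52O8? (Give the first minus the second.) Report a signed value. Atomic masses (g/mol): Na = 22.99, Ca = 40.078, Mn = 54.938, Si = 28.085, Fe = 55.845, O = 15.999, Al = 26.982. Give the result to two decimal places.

-3.95 percentage points

First mineral: 53.964 g Al in 497.470 g formula = 10.85 wt% Al.
Second mineral: 39.933 g Al in 269.892 g formula = 14.80 wt% Al.
10.85% − 14.80% gives a difference of -3.95 percentage points.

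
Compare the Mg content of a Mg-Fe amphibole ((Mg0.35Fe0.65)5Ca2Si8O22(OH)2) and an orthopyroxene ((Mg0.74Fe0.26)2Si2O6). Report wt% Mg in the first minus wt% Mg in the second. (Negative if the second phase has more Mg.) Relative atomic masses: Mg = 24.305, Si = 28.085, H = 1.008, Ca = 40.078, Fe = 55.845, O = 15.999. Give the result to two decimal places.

Mg in (Mg0.35Fe0.65)5Ca2Si8O22(OH)2: molar mass 914.858 g/mol; 1.75×24.305 = 42.534 g → 4.65 wt%.
Mg in (Mg0.74Fe0.26)2Si2O6: molar mass 217.175 g/mol; 1.48×24.305 = 35.971 g → 16.56 wt%.
Difference = 4.65 − 16.56 = -11.91 percentage points.

-11.91 percentage points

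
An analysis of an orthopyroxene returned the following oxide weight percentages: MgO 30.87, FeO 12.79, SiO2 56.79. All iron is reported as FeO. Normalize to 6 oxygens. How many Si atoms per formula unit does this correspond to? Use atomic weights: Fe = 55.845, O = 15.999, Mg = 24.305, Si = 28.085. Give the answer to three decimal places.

30.87 wt% MgO ÷ 40.304 g/mol = 0.76593 mol, giving 0.76593 Mg and 0.76593 O.
12.79 wt% FeO ÷ 71.844 g/mol = 0.17802 mol, giving 0.17802 Fe and 0.17802 O.
56.79 wt% SiO2 ÷ 60.083 g/mol = 0.94519 mol, giving 0.94519 Si and 1.89038 O.
Oxygen sums to 2.83433; scaling by 6/2.83433 = 2.11690 puts the formula on 6 O.
Si: 0.94519 × 2.11690 = 2.001 atoms per formula unit.

2.001 Si apfu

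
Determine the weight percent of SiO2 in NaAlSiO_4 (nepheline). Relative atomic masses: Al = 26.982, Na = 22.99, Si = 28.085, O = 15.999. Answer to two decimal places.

Molar mass of NaAlSiO_4 = 1·22.99 + 1·26.982 + 1·28.085 + 4·15.999 = 142.053 g/mol.
Each formula unit contains 1 Si, equivalent to 1/1 = 1.0000 mol SiO2.
M(SiO2) = 1×28.085 + 2×15.999 = 60.083 g/mol.
Mass of SiO2 per formula unit = 1.0000 × 60.083 = 60.083 g.
SiO2 wt% = 60.083 / 142.053 × 100 = 42.30%.

42.30 wt%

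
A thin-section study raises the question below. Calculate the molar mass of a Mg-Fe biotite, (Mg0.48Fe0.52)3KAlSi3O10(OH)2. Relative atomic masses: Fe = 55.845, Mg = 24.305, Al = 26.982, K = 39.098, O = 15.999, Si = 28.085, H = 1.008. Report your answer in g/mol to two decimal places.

Mg: 1.44 × 24.305 = 34.9992
Fe: 1.56 × 55.845 = 87.1182
K: 1 × 39.098 = 39.0980
Al: 1 × 26.982 = 26.9820
Si: 3 × 28.085 = 84.2550
O: 12 × 15.999 = 191.9880
H: 2 × 1.008 = 2.0160
Summing the contributions gives the formula mass.

466.46 g/mol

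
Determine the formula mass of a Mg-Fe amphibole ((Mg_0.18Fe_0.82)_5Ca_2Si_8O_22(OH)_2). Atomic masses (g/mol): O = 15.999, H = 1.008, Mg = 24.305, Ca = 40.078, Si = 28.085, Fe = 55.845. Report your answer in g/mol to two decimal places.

M = 0.90*24.305 + 4.10*55.845 + 2*40.078 + 8*28.085 + 24*15.999 + 2*1.008

941.67 g/mol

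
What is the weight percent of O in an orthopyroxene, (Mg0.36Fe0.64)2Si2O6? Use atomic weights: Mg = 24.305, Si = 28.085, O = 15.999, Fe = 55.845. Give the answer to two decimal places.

Molar mass of (Mg0.36Fe0.64)2Si2O6: 0.72×24.305 + 1.28×55.845 + 2×28.085 + 6×15.999 = 241.145 g/mol.
Mass of O per formula unit: 6 × 15.999 = 95.994 g.
Weight fraction O = 95.994 / 241.145 = 0.3981.

39.81 wt%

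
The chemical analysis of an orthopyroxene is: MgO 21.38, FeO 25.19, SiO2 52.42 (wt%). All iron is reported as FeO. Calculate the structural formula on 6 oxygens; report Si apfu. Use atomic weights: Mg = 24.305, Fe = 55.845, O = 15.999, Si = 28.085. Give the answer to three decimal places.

1.993 Si apfu

21.38 wt% MgO ÷ 40.304 g/mol = 0.53047 mol, giving 0.53047 Mg and 0.53047 O.
25.19 wt% FeO ÷ 71.844 g/mol = 0.35062 mol, giving 0.35062 Fe and 0.35062 O.
52.42 wt% SiO2 ÷ 60.083 g/mol = 0.87246 mol, giving 0.87246 Si and 1.74492 O.
Oxygen sums to 2.62601; scaling by 6/2.62601 = 2.28484 puts the formula on 6 O.
Si: 0.87246 × 2.28484 = 1.993 atoms per formula unit.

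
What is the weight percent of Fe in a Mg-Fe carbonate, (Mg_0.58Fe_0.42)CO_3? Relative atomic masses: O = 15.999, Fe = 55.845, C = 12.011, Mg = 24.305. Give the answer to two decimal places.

M((Mg_0.58Fe_0.42)CO_3) = 97.560 g/mol.
Fe contributes 0.42 × 55.845 = 23.455 g per mole.
23.455/97.560 = 0.2404 → 24.04%.

24.04 weight percent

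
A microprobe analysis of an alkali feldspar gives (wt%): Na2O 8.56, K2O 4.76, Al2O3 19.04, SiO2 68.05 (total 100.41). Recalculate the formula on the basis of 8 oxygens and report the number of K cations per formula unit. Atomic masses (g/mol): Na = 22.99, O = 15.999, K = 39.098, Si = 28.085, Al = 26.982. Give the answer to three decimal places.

Na2O (M=61.979): mol = 0.13811; Na = 0.27622, O = 0.13811.
K2O (M=94.195): mol = 0.05053; K = 0.10106, O = 0.05053.
Al2O3 (M=101.961): mol = 0.18674; Al = 0.37348, O = 0.56022.
SiO2 (M=60.083): mol = 1.13260; Si = 1.13260, O = 2.26520.
ΣO = 3.01406; factor = 8/ΣO = 2.65423.
K apfu = 0.10106 × 2.65423 = 0.268.

0.268 K apfu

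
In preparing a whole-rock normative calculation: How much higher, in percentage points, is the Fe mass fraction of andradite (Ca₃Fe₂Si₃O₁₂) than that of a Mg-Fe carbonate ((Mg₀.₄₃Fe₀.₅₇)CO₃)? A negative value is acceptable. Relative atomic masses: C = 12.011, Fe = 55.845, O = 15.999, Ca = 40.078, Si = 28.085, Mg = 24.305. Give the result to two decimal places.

-9.14 percentage points

M(Ca₃Fe₂Si₃O₁₂) = 508.167 g/mol, so wt% Fe = 111.690/508.167 × 100 = 21.98%.
M((Mg₀.₄₃Fe₀.₅₇)CO₃) = 102.291 g/mol, so wt% Fe = 31.832/102.291 × 100 = 31.12%.
21.98 − 31.12 = -9.14 pp.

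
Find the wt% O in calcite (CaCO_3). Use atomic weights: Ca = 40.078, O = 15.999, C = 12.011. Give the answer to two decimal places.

47.96 mass %

M(CaCO_3) = 100.086 g/mol.
O contributes 3 × 15.999 = 47.997 g per mole.
47.997/100.086 = 0.4796 → 47.96%.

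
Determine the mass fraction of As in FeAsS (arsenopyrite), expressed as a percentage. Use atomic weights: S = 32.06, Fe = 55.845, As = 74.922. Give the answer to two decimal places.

M(FeAsS) = 162.827 g/mol.
As contributes 1 × 74.922 = 74.922 g per mole.
74.922/162.827 = 0.4601 → 46.01%.

46.01 mass %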